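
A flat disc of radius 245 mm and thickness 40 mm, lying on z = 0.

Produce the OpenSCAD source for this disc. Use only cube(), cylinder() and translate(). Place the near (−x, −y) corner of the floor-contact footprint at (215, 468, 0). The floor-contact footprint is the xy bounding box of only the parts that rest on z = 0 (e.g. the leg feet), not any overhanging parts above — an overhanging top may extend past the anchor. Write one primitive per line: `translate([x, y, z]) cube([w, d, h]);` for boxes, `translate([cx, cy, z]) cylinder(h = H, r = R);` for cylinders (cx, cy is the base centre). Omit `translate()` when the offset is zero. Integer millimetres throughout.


translate([460, 713, 0]) cylinder(h = 40, r = 245);


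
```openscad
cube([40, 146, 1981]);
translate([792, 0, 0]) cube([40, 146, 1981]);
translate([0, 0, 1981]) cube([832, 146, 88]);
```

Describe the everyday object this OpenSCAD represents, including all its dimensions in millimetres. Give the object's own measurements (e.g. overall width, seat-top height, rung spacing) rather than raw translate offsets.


A door frame. The clear opening is 752 mm wide and 1981 mm high. Two 40 mm wide jambs, 146 mm deep, stand either side of the opening from the floor to the top of the opening. A 88 mm thick head sits across the top of both jambs, spanning the full outside width of the frame.


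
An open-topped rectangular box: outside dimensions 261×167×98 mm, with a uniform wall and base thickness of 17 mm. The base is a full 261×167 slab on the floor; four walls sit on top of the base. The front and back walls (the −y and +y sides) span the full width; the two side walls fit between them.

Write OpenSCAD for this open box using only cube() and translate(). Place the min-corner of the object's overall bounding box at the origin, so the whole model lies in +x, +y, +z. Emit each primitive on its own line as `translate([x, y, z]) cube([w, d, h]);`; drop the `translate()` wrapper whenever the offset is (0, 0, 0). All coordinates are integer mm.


cube([261, 167, 17]);
translate([0, 0, 17]) cube([261, 17, 81]);
translate([0, 150, 17]) cube([261, 17, 81]);
translate([0, 17, 17]) cube([17, 133, 81]);
translate([244, 17, 17]) cube([17, 133, 81]);


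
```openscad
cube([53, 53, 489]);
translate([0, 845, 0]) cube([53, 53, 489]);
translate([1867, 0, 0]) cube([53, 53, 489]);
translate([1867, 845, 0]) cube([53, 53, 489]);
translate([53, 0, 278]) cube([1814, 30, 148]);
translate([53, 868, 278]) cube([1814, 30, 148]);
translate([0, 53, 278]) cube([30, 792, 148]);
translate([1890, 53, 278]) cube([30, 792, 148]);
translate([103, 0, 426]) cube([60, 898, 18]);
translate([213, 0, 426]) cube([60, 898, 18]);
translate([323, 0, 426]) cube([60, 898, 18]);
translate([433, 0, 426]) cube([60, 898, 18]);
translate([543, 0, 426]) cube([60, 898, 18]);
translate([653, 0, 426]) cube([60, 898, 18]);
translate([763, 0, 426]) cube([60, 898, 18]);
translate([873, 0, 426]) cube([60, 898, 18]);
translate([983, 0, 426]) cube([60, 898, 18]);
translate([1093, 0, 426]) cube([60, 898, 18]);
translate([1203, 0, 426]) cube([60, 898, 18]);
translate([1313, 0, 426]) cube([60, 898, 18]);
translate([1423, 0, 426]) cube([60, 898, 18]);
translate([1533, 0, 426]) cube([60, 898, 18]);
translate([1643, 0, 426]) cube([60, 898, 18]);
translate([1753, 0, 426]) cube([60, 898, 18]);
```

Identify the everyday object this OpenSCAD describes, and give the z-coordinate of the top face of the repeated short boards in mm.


A bed frame. The slat-top height is 444 mm.

Four posts, four rails, and a row of slats — a bed frame. Slats sit on the rails at z = 278 + 148 = 426; with slat thickness 18, the top is 444 mm.


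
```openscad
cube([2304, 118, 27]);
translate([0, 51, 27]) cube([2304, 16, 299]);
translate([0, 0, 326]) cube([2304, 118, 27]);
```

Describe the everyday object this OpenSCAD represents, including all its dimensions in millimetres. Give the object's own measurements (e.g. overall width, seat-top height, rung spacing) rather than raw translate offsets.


An I-beam lying along x, 2304 mm long. Overall section height 353 mm. Two flanges 118 mm wide (y) and 27 mm thick, one on the floor and one at the top; a web 16 mm thick runs between them, centred on the flange width.


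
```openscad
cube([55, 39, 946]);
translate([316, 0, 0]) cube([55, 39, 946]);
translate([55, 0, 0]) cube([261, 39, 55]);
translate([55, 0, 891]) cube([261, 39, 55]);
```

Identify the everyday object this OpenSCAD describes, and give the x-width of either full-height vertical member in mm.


A picture frame. The border width is 55 mm.

Four thin pieces enclosing a rectangular opening — a picture frame. The two full-height stiles are 946 mm tall; the top rail sits at z = 891 and is 55 mm tall, so the border above the opening is 946 − 891 = 55 mm, matching the stile x-width.


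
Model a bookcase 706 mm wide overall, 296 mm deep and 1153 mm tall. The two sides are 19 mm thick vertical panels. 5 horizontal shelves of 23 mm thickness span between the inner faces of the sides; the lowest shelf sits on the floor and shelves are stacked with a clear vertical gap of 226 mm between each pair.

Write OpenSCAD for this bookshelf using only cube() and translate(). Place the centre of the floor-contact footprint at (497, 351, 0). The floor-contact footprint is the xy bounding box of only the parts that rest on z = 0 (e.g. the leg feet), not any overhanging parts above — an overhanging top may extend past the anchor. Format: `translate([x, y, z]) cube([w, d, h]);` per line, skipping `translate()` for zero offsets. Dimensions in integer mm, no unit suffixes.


translate([144, 203, 0]) cube([19, 296, 1153]);
translate([831, 203, 0]) cube([19, 296, 1153]);
translate([163, 203, 0]) cube([668, 296, 23]);
translate([163, 203, 249]) cube([668, 296, 23]);
translate([163, 203, 498]) cube([668, 296, 23]);
translate([163, 203, 747]) cube([668, 296, 23]);
translate([163, 203, 996]) cube([668, 296, 23]);


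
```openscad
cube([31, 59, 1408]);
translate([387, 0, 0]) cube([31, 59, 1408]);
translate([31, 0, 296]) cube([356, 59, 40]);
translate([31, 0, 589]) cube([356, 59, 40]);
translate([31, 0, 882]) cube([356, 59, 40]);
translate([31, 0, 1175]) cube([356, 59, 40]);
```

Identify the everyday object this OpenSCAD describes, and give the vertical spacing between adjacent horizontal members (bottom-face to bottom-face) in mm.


A ladder. The rung spacing is 293 mm.

Two tall 31×59 posts with 4 short bars between them — a ladder. Adjacent rungs sit at z = 296 and z = 589, so the spacing is 589 − 296 = 293 mm.


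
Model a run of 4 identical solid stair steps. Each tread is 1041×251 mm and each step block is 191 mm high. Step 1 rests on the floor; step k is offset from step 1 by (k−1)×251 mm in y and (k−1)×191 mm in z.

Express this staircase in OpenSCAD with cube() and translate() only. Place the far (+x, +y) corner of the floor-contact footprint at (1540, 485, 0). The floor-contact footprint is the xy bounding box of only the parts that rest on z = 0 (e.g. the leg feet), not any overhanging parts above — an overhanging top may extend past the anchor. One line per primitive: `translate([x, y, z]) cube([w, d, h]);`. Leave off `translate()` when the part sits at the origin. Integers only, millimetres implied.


translate([499, 234, 0]) cube([1041, 251, 191]);
translate([499, 485, 191]) cube([1041, 251, 191]);
translate([499, 736, 382]) cube([1041, 251, 191]);
translate([499, 987, 573]) cube([1041, 251, 191]);


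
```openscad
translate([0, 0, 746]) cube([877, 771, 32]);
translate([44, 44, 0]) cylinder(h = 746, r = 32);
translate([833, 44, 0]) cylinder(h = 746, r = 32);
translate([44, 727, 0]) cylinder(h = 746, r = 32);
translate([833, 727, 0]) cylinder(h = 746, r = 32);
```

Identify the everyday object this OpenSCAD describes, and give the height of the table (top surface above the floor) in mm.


A table. The table height is 778 mm.

A 877×771×32 slab sits at z = 746 on four Ø64 mm round legs — a table. The top surface is at 746 + 32 = 778 mm.


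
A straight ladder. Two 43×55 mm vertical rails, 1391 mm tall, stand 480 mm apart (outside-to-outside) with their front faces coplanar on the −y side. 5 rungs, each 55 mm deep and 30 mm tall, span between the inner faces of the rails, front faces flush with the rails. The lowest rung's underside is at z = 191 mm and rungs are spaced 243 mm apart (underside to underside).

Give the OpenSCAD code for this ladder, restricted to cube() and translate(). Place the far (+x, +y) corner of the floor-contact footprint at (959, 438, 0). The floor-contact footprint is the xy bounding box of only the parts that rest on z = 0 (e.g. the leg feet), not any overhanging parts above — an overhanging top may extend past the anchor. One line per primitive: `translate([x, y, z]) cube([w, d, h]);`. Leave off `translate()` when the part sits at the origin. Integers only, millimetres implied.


translate([479, 383, 0]) cube([43, 55, 1391]);
translate([916, 383, 0]) cube([43, 55, 1391]);
translate([522, 383, 191]) cube([394, 55, 30]);
translate([522, 383, 434]) cube([394, 55, 30]);
translate([522, 383, 677]) cube([394, 55, 30]);
translate([522, 383, 920]) cube([394, 55, 30]);
translate([522, 383, 1163]) cube([394, 55, 30]);


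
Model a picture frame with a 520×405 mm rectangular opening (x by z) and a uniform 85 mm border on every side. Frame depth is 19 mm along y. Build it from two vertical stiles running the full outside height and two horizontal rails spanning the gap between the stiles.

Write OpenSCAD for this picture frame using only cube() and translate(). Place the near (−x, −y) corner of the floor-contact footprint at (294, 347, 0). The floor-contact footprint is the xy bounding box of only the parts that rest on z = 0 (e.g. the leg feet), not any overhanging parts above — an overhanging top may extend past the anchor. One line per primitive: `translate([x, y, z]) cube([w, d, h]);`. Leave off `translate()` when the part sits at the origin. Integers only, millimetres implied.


translate([294, 347, 0]) cube([85, 19, 575]);
translate([899, 347, 0]) cube([85, 19, 575]);
translate([379, 347, 0]) cube([520, 19, 85]);
translate([379, 347, 490]) cube([520, 19, 85]);


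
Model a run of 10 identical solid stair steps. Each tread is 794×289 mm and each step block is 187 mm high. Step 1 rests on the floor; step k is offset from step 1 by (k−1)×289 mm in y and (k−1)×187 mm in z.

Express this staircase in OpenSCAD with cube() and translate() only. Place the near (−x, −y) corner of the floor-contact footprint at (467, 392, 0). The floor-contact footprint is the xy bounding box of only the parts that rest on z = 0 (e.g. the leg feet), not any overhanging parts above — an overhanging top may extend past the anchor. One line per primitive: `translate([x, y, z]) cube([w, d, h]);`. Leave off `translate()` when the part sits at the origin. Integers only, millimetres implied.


translate([467, 392, 0]) cube([794, 289, 187]);
translate([467, 681, 187]) cube([794, 289, 187]);
translate([467, 970, 374]) cube([794, 289, 187]);
translate([467, 1259, 561]) cube([794, 289, 187]);
translate([467, 1548, 748]) cube([794, 289, 187]);
translate([467, 1837, 935]) cube([794, 289, 187]);
translate([467, 2126, 1122]) cube([794, 289, 187]);
translate([467, 2415, 1309]) cube([794, 289, 187]);
translate([467, 2704, 1496]) cube([794, 289, 187]);
translate([467, 2993, 1683]) cube([794, 289, 187]);


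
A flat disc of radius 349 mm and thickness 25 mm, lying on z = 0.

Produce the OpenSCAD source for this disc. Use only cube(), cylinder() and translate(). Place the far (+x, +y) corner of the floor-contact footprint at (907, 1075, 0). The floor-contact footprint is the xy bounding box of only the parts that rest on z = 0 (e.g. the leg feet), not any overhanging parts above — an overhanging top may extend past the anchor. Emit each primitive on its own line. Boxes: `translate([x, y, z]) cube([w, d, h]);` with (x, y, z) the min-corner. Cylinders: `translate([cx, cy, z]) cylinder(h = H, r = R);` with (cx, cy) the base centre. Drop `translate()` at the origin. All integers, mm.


translate([558, 726, 0]) cylinder(h = 25, r = 349);


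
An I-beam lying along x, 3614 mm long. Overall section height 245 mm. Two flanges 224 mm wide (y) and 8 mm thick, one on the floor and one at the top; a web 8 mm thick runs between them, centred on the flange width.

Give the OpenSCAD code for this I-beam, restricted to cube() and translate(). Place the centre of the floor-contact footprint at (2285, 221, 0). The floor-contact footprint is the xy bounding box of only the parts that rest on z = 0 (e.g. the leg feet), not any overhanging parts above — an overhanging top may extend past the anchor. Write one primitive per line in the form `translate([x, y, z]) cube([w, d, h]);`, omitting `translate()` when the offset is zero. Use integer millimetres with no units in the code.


translate([478, 109, 0]) cube([3614, 224, 8]);
translate([478, 217, 8]) cube([3614, 8, 229]);
translate([478, 109, 237]) cube([3614, 224, 8]);


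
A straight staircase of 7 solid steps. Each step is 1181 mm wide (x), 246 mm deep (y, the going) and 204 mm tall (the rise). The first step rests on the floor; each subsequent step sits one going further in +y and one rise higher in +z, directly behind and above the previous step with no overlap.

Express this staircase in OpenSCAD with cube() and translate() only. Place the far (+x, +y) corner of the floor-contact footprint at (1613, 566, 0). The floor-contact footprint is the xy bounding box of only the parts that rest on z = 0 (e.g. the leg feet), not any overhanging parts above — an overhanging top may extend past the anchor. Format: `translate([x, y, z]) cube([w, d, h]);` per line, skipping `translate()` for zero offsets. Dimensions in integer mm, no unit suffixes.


translate([432, 320, 0]) cube([1181, 246, 204]);
translate([432, 566, 204]) cube([1181, 246, 204]);
translate([432, 812, 408]) cube([1181, 246, 204]);
translate([432, 1058, 612]) cube([1181, 246, 204]);
translate([432, 1304, 816]) cube([1181, 246, 204]);
translate([432, 1550, 1020]) cube([1181, 246, 204]);
translate([432, 1796, 1224]) cube([1181, 246, 204]);


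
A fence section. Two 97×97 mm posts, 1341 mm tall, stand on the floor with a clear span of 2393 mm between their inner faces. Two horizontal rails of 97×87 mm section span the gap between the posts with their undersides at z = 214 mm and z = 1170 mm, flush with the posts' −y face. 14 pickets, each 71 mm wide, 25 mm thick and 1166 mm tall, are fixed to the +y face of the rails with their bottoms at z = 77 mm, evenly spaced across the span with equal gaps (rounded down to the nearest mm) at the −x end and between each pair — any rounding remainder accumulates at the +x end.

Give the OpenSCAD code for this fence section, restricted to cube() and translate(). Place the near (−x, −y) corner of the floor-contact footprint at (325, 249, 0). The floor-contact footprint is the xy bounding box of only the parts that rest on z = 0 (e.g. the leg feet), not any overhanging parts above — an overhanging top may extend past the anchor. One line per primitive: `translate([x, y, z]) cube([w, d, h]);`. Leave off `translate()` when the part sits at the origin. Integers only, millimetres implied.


translate([325, 249, 0]) cube([97, 97, 1341]);
translate([2815, 249, 0]) cube([97, 97, 1341]);
translate([422, 249, 214]) cube([2393, 97, 87]);
translate([422, 249, 1170]) cube([2393, 97, 87]);
translate([515, 346, 77]) cube([71, 25, 1166]);
translate([679, 346, 77]) cube([71, 25, 1166]);
translate([843, 346, 77]) cube([71, 25, 1166]);
translate([1007, 346, 77]) cube([71, 25, 1166]);
translate([1171, 346, 77]) cube([71, 25, 1166]);
translate([1335, 346, 77]) cube([71, 25, 1166]);
translate([1499, 346, 77]) cube([71, 25, 1166]);
translate([1663, 346, 77]) cube([71, 25, 1166]);
translate([1827, 346, 77]) cube([71, 25, 1166]);
translate([1991, 346, 77]) cube([71, 25, 1166]);
translate([2155, 346, 77]) cube([71, 25, 1166]);
translate([2319, 346, 77]) cube([71, 25, 1166]);
translate([2483, 346, 77]) cube([71, 25, 1166]);
translate([2647, 346, 77]) cube([71, 25, 1166]);


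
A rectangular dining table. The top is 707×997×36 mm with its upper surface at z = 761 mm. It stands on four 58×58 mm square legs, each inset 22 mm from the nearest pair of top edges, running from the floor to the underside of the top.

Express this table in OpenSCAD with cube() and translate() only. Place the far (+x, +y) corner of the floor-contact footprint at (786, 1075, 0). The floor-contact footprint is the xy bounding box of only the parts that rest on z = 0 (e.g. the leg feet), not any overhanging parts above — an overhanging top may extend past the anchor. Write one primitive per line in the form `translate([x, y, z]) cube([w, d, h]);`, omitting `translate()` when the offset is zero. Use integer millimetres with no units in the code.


// leg_h = 761 - 36 = 725
translate([101, 100, 725]) cube([707, 997, 36]);
translate([123, 122, 0]) cube([58, 58, 725]);
translate([728, 122, 0]) cube([58, 58, 725]);
translate([123, 1017, 0]) cube([58, 58, 725]);
translate([728, 1017, 0]) cube([58, 58, 725]);


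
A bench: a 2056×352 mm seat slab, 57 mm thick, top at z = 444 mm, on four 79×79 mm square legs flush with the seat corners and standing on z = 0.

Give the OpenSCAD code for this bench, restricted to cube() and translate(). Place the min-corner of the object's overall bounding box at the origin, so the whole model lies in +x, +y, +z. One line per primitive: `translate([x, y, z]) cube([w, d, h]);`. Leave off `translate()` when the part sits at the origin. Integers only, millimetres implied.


translate([0, 0, 387]) cube([2056, 352, 57]);
cube([79, 79, 387]);
translate([0, 273, 0]) cube([79, 79, 387]);
translate([1977, 0, 0]) cube([79, 79, 387]);
translate([1977, 273, 0]) cube([79, 79, 387]);


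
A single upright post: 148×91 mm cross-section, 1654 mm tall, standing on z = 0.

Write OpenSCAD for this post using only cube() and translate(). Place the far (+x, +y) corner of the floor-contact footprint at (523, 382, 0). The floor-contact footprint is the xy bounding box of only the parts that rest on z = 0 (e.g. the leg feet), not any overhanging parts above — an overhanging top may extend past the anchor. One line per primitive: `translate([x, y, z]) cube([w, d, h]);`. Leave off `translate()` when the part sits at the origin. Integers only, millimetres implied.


translate([375, 291, 0]) cube([148, 91, 1654]);


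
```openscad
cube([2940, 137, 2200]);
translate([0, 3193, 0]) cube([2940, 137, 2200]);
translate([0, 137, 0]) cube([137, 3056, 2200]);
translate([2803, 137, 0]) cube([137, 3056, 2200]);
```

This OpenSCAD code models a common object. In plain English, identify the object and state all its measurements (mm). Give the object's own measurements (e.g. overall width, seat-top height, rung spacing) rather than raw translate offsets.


The wall frame of a small rectangular building: four walls, each 2200 mm tall and 137 mm thick, enclosing a footprint 2940 mm (x) by 3330 mm (y) outside-to-outside, with no floor or roof. The front and back walls (the −y and +y sides) span the full width; the two side walls fit between them.


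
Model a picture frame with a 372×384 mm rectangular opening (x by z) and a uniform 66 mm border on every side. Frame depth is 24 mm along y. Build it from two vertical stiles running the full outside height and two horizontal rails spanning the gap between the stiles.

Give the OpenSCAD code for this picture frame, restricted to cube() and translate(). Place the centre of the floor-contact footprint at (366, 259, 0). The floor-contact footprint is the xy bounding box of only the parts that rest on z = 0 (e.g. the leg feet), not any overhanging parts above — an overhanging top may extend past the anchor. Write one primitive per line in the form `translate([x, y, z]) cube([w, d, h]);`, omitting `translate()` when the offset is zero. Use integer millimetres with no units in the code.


translate([114, 247, 0]) cube([66, 24, 516]);
translate([552, 247, 0]) cube([66, 24, 516]);
translate([180, 247, 0]) cube([372, 24, 66]);
translate([180, 247, 450]) cube([372, 24, 66]);


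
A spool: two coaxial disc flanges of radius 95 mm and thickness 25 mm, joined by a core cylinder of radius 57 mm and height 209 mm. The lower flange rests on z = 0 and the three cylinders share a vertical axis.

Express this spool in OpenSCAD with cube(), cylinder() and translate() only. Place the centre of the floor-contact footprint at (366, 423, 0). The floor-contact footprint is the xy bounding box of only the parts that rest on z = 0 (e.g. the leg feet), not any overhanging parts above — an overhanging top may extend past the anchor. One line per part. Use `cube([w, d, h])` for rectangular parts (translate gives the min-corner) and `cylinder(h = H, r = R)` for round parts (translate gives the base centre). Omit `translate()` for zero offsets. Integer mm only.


translate([366, 423, 0]) cylinder(h = 25, r = 95);
translate([366, 423, 25]) cylinder(h = 209, r = 57);
translate([366, 423, 234]) cylinder(h = 25, r = 95);


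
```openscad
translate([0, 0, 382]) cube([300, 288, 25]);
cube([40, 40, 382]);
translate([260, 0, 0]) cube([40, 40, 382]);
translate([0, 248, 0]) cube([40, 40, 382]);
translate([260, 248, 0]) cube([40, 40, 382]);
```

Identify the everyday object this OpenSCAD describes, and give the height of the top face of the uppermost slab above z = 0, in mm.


A stool. The seat height is 407 mm.

A 300×288×25 slab at z = 382 on four corner posts — a stool. The seat top is 382 + 25 = 407 mm.


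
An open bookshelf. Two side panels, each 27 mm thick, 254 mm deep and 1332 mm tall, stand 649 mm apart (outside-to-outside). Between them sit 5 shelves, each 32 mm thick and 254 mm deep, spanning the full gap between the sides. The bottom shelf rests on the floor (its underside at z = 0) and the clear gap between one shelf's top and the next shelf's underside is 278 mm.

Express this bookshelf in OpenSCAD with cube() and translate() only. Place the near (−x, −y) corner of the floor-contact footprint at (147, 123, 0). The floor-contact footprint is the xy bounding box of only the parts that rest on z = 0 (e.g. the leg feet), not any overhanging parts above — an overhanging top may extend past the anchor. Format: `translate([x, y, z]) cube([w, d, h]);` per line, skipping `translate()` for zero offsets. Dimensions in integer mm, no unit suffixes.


translate([147, 123, 0]) cube([27, 254, 1332]);
translate([769, 123, 0]) cube([27, 254, 1332]);
translate([174, 123, 0]) cube([595, 254, 32]);
translate([174, 123, 310]) cube([595, 254, 32]);
translate([174, 123, 620]) cube([595, 254, 32]);
translate([174, 123, 930]) cube([595, 254, 32]);
translate([174, 123, 1240]) cube([595, 254, 32]);


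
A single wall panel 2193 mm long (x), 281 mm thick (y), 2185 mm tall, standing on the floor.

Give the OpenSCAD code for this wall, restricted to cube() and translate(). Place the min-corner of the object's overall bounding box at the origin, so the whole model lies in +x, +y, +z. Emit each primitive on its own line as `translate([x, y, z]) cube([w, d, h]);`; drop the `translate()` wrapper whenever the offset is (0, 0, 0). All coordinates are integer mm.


cube([2193, 281, 2185]);


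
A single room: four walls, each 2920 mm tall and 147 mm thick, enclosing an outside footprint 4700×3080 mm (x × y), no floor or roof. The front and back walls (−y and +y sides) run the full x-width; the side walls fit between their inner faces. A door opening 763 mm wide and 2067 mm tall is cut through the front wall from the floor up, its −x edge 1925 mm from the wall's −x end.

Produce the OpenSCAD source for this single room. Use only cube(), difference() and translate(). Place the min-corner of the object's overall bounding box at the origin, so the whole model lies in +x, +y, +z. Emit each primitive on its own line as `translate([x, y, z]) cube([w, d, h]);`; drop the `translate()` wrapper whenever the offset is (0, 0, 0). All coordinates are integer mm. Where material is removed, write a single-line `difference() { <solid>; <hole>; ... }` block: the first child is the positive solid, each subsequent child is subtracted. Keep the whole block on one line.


difference() { cube([4700, 147, 2920]); translate([1925, 0, 0]) cube([763, 147, 2067]); }
translate([0, 2933, 0]) cube([4700, 147, 2920]);
translate([0, 147, 0]) cube([147, 2786, 2920]);
translate([4553, 147, 0]) cube([147, 2786, 2920]);


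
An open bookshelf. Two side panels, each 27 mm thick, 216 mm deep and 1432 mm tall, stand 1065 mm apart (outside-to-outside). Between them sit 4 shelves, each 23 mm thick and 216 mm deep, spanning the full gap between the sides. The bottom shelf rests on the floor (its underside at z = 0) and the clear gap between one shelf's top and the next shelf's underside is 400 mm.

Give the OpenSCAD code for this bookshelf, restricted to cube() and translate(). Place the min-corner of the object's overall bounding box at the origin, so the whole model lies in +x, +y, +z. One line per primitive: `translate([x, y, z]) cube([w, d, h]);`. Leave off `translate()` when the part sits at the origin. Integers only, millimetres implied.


cube([27, 216, 1432]);
translate([1038, 0, 0]) cube([27, 216, 1432]);
translate([27, 0, 0]) cube([1011, 216, 23]);
translate([27, 0, 423]) cube([1011, 216, 23]);
translate([27, 0, 846]) cube([1011, 216, 23]);
translate([27, 0, 1269]) cube([1011, 216, 23]);


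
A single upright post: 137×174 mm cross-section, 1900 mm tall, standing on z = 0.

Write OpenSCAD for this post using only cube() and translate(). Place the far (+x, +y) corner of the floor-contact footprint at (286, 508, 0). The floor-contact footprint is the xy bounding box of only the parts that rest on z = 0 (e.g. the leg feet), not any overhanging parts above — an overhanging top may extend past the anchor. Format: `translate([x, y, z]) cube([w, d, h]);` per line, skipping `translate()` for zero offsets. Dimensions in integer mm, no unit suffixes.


translate([149, 334, 0]) cube([137, 174, 1900]);


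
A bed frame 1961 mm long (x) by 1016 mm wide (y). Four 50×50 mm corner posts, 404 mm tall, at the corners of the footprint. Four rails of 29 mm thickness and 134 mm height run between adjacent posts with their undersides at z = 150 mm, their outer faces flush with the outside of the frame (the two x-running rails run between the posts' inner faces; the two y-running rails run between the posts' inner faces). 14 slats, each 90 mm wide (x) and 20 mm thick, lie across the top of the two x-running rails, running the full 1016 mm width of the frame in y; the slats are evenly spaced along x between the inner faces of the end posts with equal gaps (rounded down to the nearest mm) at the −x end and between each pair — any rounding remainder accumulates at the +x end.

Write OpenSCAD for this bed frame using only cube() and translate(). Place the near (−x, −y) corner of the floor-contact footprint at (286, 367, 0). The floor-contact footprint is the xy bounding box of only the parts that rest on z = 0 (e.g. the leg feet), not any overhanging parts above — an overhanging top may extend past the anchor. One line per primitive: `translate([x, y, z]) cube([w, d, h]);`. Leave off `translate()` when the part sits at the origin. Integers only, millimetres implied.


translate([286, 367, 0]) cube([50, 50, 404]);
translate([286, 1333, 0]) cube([50, 50, 404]);
translate([2197, 367, 0]) cube([50, 50, 404]);
translate([2197, 1333, 0]) cube([50, 50, 404]);
translate([336, 367, 150]) cube([1861, 29, 134]);
translate([336, 1354, 150]) cube([1861, 29, 134]);
translate([286, 417, 150]) cube([29, 916, 134]);
translate([2218, 417, 150]) cube([29, 916, 134]);
translate([376, 367, 284]) cube([90, 1016, 20]);
translate([506, 367, 284]) cube([90, 1016, 20]);
translate([636, 367, 284]) cube([90, 1016, 20]);
translate([766, 367, 284]) cube([90, 1016, 20]);
translate([896, 367, 284]) cube([90, 1016, 20]);
translate([1026, 367, 284]) cube([90, 1016, 20]);
translate([1156, 367, 284]) cube([90, 1016, 20]);
translate([1286, 367, 284]) cube([90, 1016, 20]);
translate([1416, 367, 284]) cube([90, 1016, 20]);
translate([1546, 367, 284]) cube([90, 1016, 20]);
translate([1676, 367, 284]) cube([90, 1016, 20]);
translate([1806, 367, 284]) cube([90, 1016, 20]);
translate([1936, 367, 284]) cube([90, 1016, 20]);
translate([2066, 367, 284]) cube([90, 1016, 20]);


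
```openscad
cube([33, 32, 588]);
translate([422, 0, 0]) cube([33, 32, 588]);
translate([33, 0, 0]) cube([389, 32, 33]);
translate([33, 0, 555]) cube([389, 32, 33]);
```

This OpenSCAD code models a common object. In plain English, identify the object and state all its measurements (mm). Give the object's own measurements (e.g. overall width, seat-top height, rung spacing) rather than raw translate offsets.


A rectangular picture frame lying in the x–z plane (depth along y). The opening is 389 mm wide (x) by 522 mm tall (z), surrounded by a border 33 mm wide on all four sides. The frame is 32 mm deep and is made of two full-height vertical stiles with two horizontal rails fitted between them.


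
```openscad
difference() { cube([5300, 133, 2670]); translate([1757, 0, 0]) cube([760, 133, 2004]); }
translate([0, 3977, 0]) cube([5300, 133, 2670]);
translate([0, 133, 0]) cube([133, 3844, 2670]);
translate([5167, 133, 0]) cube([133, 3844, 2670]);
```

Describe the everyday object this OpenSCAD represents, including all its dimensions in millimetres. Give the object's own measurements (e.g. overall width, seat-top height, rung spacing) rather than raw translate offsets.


A single room: four walls, each 2670 mm tall and 133 mm thick, enclosing an outside footprint 5300×4110 mm (x × y), no floor or roof. The front and back walls (−y and +y sides) run the full x-width; the side walls fit between their inner faces. A door opening 760 mm wide and 2004 mm tall is cut through the front wall from the floor up, its −x edge 1757 mm from the wall's −x end.


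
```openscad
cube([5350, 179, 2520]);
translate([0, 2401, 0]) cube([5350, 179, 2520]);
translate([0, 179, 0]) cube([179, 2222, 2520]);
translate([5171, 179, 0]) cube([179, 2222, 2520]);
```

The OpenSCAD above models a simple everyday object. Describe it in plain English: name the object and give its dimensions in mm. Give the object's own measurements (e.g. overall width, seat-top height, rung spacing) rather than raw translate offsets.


The wall frame of a small rectangular building: four walls, each 2520 mm tall and 179 mm thick, enclosing a footprint 5350 mm (x) by 2580 mm (y) outside-to-outside, with no floor or roof. The front and back walls (the −y and +y sides) span the full width; the two side walls fit between them.


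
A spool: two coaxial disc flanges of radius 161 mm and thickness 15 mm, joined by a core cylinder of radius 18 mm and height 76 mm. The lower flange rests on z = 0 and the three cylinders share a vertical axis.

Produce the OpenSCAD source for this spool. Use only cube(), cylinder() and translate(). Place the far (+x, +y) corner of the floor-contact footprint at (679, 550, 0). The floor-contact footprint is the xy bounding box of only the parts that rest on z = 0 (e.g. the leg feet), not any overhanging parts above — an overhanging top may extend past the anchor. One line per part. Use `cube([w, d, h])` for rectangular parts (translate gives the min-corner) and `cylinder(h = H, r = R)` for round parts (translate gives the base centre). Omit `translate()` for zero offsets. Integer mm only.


translate([518, 389, 0]) cylinder(h = 15, r = 161);
translate([518, 389, 15]) cylinder(h = 76, r = 18);
translate([518, 389, 91]) cylinder(h = 15, r = 161);


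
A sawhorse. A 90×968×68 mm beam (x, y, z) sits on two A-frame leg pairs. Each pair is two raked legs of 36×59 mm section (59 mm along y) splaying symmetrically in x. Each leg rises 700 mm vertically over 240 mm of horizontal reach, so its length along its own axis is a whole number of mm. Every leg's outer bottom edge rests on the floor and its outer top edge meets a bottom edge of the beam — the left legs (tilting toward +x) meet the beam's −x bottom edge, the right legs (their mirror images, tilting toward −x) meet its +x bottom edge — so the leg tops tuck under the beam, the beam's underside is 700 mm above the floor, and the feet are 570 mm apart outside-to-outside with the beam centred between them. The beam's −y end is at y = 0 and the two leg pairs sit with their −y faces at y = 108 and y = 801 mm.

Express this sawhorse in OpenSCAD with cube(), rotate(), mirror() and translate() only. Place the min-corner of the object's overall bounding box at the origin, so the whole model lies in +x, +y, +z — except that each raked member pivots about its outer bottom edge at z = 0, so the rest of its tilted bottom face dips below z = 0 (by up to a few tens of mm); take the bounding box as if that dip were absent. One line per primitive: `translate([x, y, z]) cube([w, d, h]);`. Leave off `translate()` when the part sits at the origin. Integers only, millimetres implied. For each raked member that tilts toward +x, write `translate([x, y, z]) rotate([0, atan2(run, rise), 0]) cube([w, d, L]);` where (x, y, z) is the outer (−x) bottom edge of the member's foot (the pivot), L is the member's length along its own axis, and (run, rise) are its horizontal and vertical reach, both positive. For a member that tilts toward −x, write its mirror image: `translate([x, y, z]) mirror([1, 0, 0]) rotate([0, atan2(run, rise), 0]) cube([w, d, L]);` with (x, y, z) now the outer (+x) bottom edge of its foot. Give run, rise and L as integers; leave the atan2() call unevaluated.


translate([240, 0, 700]) cube([90, 968, 68]);
translate([0, 108, 0]) rotate([0, atan2(240, 700), 0]) cube([36, 59, 740]);
translate([570, 108, 0]) mirror([1, 0, 0]) rotate([0, atan2(240, 700), 0]) cube([36, 59, 740]);
translate([0, 801, 0]) rotate([0, atan2(240, 700), 0]) cube([36, 59, 740]);
translate([570, 801, 0]) mirror([1, 0, 0]) rotate([0, atan2(240, 700), 0]) cube([36, 59, 740]);


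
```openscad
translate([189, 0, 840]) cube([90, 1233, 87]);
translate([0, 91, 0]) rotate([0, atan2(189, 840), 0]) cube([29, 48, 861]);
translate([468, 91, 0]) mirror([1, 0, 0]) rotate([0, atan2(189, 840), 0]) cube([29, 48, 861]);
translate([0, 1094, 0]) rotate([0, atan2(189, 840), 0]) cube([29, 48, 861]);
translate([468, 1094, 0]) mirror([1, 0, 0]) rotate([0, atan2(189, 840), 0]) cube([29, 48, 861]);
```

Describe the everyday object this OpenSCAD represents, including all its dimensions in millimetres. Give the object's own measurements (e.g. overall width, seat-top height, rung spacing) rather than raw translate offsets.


A sawhorse. A 90×1233×87 mm beam (x, y, z) sits on two A-frame leg pairs. Each pair is two raked legs of 29×48 mm section (48 mm along y) splaying symmetrically in x. Each leg rises 840 mm vertically over 189 mm of horizontal reach and is 861 mm long along its own axis. Every leg's outer bottom edge rests on the floor and its outer top edge meets a bottom edge of the beam — the left legs (tilting toward +x) meet the beam's −x bottom edge, the right legs (their mirror images, tilting toward −x) meet its +x bottom edge — so the leg tops tuck under the beam, the beam's underside is 840 mm above the floor, and the feet are 468 mm apart outside-to-outside with the beam centred between them. The two leg pairs are set in 91 mm from either end of the beam.


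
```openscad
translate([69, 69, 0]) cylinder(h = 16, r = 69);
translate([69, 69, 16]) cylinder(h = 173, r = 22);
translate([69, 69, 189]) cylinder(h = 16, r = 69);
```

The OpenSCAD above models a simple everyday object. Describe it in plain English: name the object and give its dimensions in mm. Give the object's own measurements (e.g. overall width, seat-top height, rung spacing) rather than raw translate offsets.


A spool: two coaxial disc flanges of radius 69 mm and thickness 16 mm, joined by a core cylinder of radius 22 mm and height 173 mm. The lower flange rests on z = 0 and the three cylinders share a vertical axis.


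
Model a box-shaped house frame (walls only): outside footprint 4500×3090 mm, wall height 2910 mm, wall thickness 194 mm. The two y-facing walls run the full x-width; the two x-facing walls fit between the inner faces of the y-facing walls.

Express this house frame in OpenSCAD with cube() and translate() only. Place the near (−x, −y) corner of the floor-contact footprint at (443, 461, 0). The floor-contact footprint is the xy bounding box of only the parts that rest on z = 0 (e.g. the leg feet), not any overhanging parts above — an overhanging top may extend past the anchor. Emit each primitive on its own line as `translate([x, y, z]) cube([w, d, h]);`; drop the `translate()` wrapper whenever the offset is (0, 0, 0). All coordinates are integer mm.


translate([443, 461, 0]) cube([4500, 194, 2910]);
translate([443, 3357, 0]) cube([4500, 194, 2910]);
translate([443, 655, 0]) cube([194, 2702, 2910]);
translate([4749, 655, 0]) cube([194, 2702, 2910]);


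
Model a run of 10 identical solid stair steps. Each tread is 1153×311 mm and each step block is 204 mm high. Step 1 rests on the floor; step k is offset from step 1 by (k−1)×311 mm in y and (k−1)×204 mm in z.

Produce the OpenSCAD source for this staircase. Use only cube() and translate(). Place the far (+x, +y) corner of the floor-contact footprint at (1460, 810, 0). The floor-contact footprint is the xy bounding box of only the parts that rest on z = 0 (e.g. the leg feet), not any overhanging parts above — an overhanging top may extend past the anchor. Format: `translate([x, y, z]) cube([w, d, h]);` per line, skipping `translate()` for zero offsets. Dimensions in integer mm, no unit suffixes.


translate([307, 499, 0]) cube([1153, 311, 204]);
translate([307, 810, 204]) cube([1153, 311, 204]);
translate([307, 1121, 408]) cube([1153, 311, 204]);
translate([307, 1432, 612]) cube([1153, 311, 204]);
translate([307, 1743, 816]) cube([1153, 311, 204]);
translate([307, 2054, 1020]) cube([1153, 311, 204]);
translate([307, 2365, 1224]) cube([1153, 311, 204]);
translate([307, 2676, 1428]) cube([1153, 311, 204]);
translate([307, 2987, 1632]) cube([1153, 311, 204]);
translate([307, 3298, 1836]) cube([1153, 311, 204]);


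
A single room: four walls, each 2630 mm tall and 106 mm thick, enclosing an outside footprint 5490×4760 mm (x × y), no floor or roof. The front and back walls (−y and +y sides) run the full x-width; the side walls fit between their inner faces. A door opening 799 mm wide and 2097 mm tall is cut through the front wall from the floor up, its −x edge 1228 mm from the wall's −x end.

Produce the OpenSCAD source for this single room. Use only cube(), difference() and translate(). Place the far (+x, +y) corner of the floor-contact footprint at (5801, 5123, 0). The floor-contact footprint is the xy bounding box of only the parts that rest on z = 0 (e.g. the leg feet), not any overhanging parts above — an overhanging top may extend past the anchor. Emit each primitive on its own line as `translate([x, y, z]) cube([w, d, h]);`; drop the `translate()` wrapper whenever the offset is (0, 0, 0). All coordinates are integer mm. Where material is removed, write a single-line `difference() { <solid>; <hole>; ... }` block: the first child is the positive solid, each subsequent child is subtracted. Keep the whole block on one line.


difference() { translate([311, 363, 0]) cube([5490, 106, 2630]); translate([1539, 363, 0]) cube([799, 106, 2097]); }
translate([311, 5017, 0]) cube([5490, 106, 2630]);
translate([311, 469, 0]) cube([106, 4548, 2630]);
translate([5695, 469, 0]) cube([106, 4548, 2630]);


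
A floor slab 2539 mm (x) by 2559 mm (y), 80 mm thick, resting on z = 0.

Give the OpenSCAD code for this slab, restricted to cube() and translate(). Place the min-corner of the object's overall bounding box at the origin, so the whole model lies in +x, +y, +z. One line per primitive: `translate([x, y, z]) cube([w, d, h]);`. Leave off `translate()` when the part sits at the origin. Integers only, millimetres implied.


cube([2539, 2559, 80]);
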